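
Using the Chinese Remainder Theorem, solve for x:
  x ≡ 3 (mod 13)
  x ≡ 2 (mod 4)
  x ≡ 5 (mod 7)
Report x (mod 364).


Moduli 13, 4, 7 are pairwise coprime; by CRT there is a unique solution modulo M = 13 · 4 · 7 = 364.
Solve pairwise, accumulating the modulus:
  Start with x ≡ 3 (mod 13).
  Combine with x ≡ 2 (mod 4): since gcd(13, 4) = 1, we get a unique residue mod 52.
    Write x = 3 + 13·t and substitute into x ≡ 2 (mod 4): 13·t ≡ 2 − 3 = -1 (mod 4).
    Reduce coefficients mod 4: 1·t ≡ 3 (mod 4).
    So t ≡ 3 (mod 4).
    Then x = 3 + 13·3 = 42, valid modulo lcm(13, 4) = 52: x ≡ 42 (mod 52).
  Combine with x ≡ 5 (mod 7): since gcd(52, 7) = 1, we get a unique residue mod 364.
    Write x = 42 + 52·t and substitute into x ≡ 5 (mod 7): 52·t ≡ 5 − 42 = -37 (mod 7).
    Reduce coefficients mod 7: 3·t ≡ 5 (mod 7).
    The inverse of 3 mod 7 is 5 (since 3·5 = 15 = 2·7 + 1), so t ≡ 5·5 = 25 ≡ 4 (mod 7).
    Then x = 42 + 52·4 = 250, valid modulo lcm(52, 7) = 364: x ≡ 250 (mod 364).
Verify: 250 mod 13 = 3 ✓, 250 mod 4 = 2 ✓, 250 mod 7 = 5 ✓.

x ≡ 250 (mod 364).


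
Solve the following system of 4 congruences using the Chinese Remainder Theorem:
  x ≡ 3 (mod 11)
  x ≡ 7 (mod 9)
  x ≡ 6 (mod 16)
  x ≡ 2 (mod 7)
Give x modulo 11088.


Product of moduli M = 11 · 9 · 16 · 7 = 11088.
Merge one congruence at a time:
  Start: x ≡ 3 (mod 11).
  Combine with x ≡ 7 (mod 9); new modulus lcm = 99.
    Write x = 3 + 11·t and substitute into x ≡ 7 (mod 9): 11·t ≡ 7 − 3 = 4 (mod 9).
    Reduce coefficients mod 9: 2·t ≡ 4 (mod 9).
    The inverse of 2 mod 9 is 5 (since 2·5 = 10 = 1·9 + 1), so t ≡ 5·4 = 20 ≡ 2 (mod 9).
    Then x = 3 + 11·2 = 25, valid modulo lcm(11, 9) = 99: x ≡ 25 (mod 99).
  Combine with x ≡ 6 (mod 16); new modulus lcm = 1584.
    Write x = 25 + 99·t and substitute into x ≡ 6 (mod 16): 99·t ≡ 6 − 25 = -19 (mod 16).
    Reduce coefficients mod 16: 3·t ≡ 13 (mod 16).
    The inverse of 3 mod 16 is 11 (since 3·11 = 33 = 2·16 + 1), so t ≡ 11·13 = 143 ≡ 15 (mod 16).
    Then x = 25 + 99·15 = 1510, valid modulo lcm(99, 16) = 1584: x ≡ 1510 (mod 1584).
  Combine with x ≡ 2 (mod 7); new modulus lcm = 11088.
    Write x = 1510 + 1584·t and substitute into x ≡ 2 (mod 7): 1584·t ≡ 2 − 1510 = -1508 (mod 7).
    Reduce coefficients mod 7: 2·t ≡ 4 (mod 7).
    The inverse of 2 mod 7 is 4 (since 2·4 = 8 = 1·7 + 1), so t ≡ 4·4 = 16 ≡ 2 (mod 7).
    Then x = 1510 + 1584·2 = 4678, valid modulo lcm(1584, 7) = 11088: x ≡ 4678 (mod 11088).
Verify against each original: 4678 mod 11 = 3, 4678 mod 9 = 7, 4678 mod 16 = 6, 4678 mod 7 = 2.

x ≡ 4678 (mod 11088).


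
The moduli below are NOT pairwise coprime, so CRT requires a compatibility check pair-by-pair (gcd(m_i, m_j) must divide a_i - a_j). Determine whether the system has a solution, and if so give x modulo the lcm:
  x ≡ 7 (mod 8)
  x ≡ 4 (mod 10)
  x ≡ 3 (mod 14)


Moduli 8, 10, 14 are not pairwise coprime, so CRT works modulo lcm(m_i) when all pairwise compatibility conditions hold.
Pairwise compatibility: gcd(m_i, m_j) must divide a_i - a_j for every pair.
Merge one congruence at a time:
  Start: x ≡ 7 (mod 8).
  Combine with x ≡ 4 (mod 10): gcd(8, 10) = 2, and 4 - 7 = -3 is NOT divisible by 2.
    ⇒ system is inconsistent (no integer solution).

No solution (the system is inconsistent).


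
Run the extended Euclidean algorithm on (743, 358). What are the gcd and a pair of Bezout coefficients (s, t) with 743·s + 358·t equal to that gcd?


Euclidean algorithm on (743, 358) — divide until remainder is 0:
  743 = 2 · 358 + 27
  358 = 13 · 27 + 7
  27 = 3 · 7 + 6
  7 = 1 · 6 + 1
  6 = 6 · 1 + 0
gcd(743, 358) = 1.
Track Bezout coefficients alongside the remainders: start with r₀ = 743 = a·1 + b·0 (s = 1, t = 0) and r₁ = 358 = a·0 + b·1 (s = 0, t = 1); each new remainder r_{k+1} = r_{k-1} − q_k·r_k inherits s_{k+1} = s_{k-1} − q_k·s_k, t_{k+1} = t_{k-1} − q_k·t_k, so r_k = a·s_k + b·t_k at every step:
  q = 2: r = 27, s = 1 − 2·0 = 1, t = 0 − 2·1 = -2  (check: 743·1 + 358·(-2) = 27)
  q = 13: r = 7, s = 0 − 13·1 = -13, t = 1 − 13·(-2) = 27  (check: 743·(-13) + 358·27 = 7)
  q = 3: r = 6, s = 1 − 3·(-13) = 40, t = -2 − 3·27 = -83  (check: 743·40 + 358·(-83) = 6)
  q = 1: r = 1, s = -13 − 1·40 = -53, t = 27 − 1·(-83) = 110  (check: 743·(-53) + 358·110 = 1)
The row with r = 1 (the gcd) gives the Bezout coefficients s = -53, t = 110.
Result: 743 · (-53) + 358 · (110) = 1.

gcd(743, 358) = 1; s = -53, t = 110 (check: 743·(-53) + 358·110 = 1).


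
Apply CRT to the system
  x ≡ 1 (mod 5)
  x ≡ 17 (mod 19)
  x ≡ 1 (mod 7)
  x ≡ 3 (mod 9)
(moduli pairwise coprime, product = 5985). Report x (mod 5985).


Product of moduli M = 5 · 19 · 7 · 9 = 5985.
Merge one congruence at a time:
  Start: x ≡ 1 (mod 5).
  Combine with x ≡ 17 (mod 19); new modulus lcm = 95.
    Write x = 1 + 5·t and substitute into x ≡ 17 (mod 19): 5·t ≡ 17 − 1 = 16 (mod 19).
    The inverse of 5 mod 19 is 4 (since 5·4 = 20 = 1·19 + 1), so t ≡ 4·16 = 64 ≡ 7 (mod 19).
    Then x = 1 + 5·7 = 36, valid modulo lcm(5, 19) = 95: x ≡ 36 (mod 95).
  Combine with x ≡ 1 (mod 7); new modulus lcm = 665.
    Write x = 36 + 95·t and substitute into x ≡ 1 (mod 7): 95·t ≡ 1 − 36 = -35 (mod 7).
    Reduce coefficients mod 7: 4·t ≡ 0 (mod 7).
    The inverse of 4 mod 7 is 2 (since 4·2 = 8 = 1·7 + 1), so t ≡ 2·0 = 0 ≡ 0 (mod 7).
    Then x = 36 + 95·0 = 36, valid modulo lcm(95, 7) = 665: x ≡ 36 (mod 665).
  Combine with x ≡ 3 (mod 9); new modulus lcm = 5985.
    Write x = 36 + 665·t and substitute into x ≡ 3 (mod 9): 665·t ≡ 3 − 36 = -33 (mod 9).
    Reduce coefficients mod 9: 8·t ≡ 3 (mod 9).
    The inverse of 8 mod 9 is 8 (since 8·8 = 64 = 7·9 + 1), so t ≡ 8·3 = 24 ≡ 6 (mod 9).
    Then x = 36 + 665·6 = 4026, valid modulo lcm(665, 9) = 5985: x ≡ 4026 (mod 5985).
Verify against each original: 4026 mod 5 = 1, 4026 mod 19 = 17, 4026 mod 7 = 1, 4026 mod 9 = 3.

x ≡ 4026 (mod 5985).


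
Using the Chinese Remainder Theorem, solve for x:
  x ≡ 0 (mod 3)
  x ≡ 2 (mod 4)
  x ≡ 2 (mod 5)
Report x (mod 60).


Moduli 3, 4, 5 are pairwise coprime; by CRT there is a unique solution modulo M = 3 · 4 · 5 = 60.
Solve pairwise, accumulating the modulus:
  Start with x ≡ 0 (mod 3).
  Combine with x ≡ 2 (mod 4): since gcd(3, 4) = 1, we get a unique residue mod 12.
    Write x = 0 + 3·t and substitute into x ≡ 2 (mod 4): 3·t ≡ 2 − 0 = 2 (mod 4).
    The inverse of 3 mod 4 is 3 (since 3·3 = 9 = 2·4 + 1), so t ≡ 3·2 = 6 ≡ 2 (mod 4).
    Then x = 0 + 3·2 = 6, valid modulo lcm(3, 4) = 12: x ≡ 6 (mod 12).
  Combine with x ≡ 2 (mod 5): since gcd(12, 5) = 1, we get a unique residue mod 60.
    Write x = 6 + 12·t and substitute into x ≡ 2 (mod 5): 12·t ≡ 2 − 6 = -4 (mod 5).
    Reduce coefficients mod 5: 2·t ≡ 1 (mod 5).
    The inverse of 2 mod 5 is 3 (since 2·3 = 6 = 1·5 + 1), so t ≡ 3·1 = 3 ≡ 3 (mod 5).
    Then x = 6 + 12·3 = 42, valid modulo lcm(12, 5) = 60: x ≡ 42 (mod 60).
Verify: 42 mod 3 = 0 ✓, 42 mod 4 = 2 ✓, 42 mod 5 = 2 ✓.

x ≡ 42 (mod 60).


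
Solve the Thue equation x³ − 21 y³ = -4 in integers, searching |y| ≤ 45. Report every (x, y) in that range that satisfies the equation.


The equation is x³ - 21y³ = -4. For fixed y, x³ = 21·y³ − 4, so a solution requires the RHS to be a perfect cube.
Strategy: iterate y from -45 to 45, compute RHS = 21·y³ − 4, and check whether it is a (positive or negative) perfect cube.
Check small values of y:
  y = 0: RHS = -4 is not a perfect cube.
  y = 1: RHS = 17 is not a perfect cube.
  y = -1: RHS = -25 is not a perfect cube.
  y = 2: RHS = 164 is not a perfect cube.
  y = -2: RHS = -172 is not a perfect cube.
  y = 3: RHS = 563 is not a perfect cube.
  y = -3: RHS = -571 is not a perfect cube.
Continuing the search up to |y| = 45 finds no solutions either.
No (x, y) in the scanned range satisfies the equation.

No integer solutions with |y| ≤ 45.


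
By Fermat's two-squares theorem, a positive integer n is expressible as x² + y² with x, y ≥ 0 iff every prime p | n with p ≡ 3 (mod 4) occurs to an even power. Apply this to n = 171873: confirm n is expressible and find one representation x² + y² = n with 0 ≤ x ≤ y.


Step 1: Factor n = 171873 = 3^2 · 13^2 · 113.
Step 2: Check the mod-4 condition on each prime factor: 3 ≡ 3 (mod 4), exponent 2 (must be even); 13 ≡ 1 (mod 4), exponent 2; 113 ≡ 1 (mod 4), exponent 1.
All primes ≡ 3 (mod 4) appear to even exponent (or don't appear), so by the two-squares theorem n IS expressible as a sum of two squares.
Step 3: Build a representation. Group n = k² · m with k = 3 and m = 13 · 13 · 113 = 19097 (a product of primes ≡ 1 (mod 4)); a representation of m scales to one of n via (k·x)² + (k·y)² = k²(x² + y²). Each prime p ≡ 1 (mod 4) is itself a sum of two squares; find a² by testing p − a² for a perfect square:
  13: 13 − 1² = 12, 13 − 2² = 9 = 3² ⇒ 13 = 2² + 3².
  113: 113 − 1² = 112, 113 − 2² = 109, 113 − 3² = 104, 113 − 4² = 97, 113 − 5² = 88, 113 − 6² = 77, 113 − 7² = 64 = 8² ⇒ 113 = 7² + 8².
  Combine using the Brahmagupta–Fibonacci identity (a² + b²)(c² + d²) = (ac − bd)² + (ad + bc)² = (ac + bd)² + (ad − bc)²:
  13 · 13 = 169: from (2² + 3²)(2² + 3²), take (2·2 − 3·3, 2·3 + 3·2) = (4 − 9, 6 + 6) = (-5, 12); dropping signs (only squares matter) gives (5, 12); check 5² + 12² = 25 + 144 = 169 ✓.
  169 · 113 = 19097: from (5² + 12²)(7² + 8²), take (5·7 − 12·8, 5·8 + 12·7) = (35 − 96, 40 + 84) = (-61, 124); dropping signs (only squares matter) gives (61, 124); check 61² + 124² = 3721 + 15376 = 19097 ✓.
  Scale by k = 3: (3·61, 3·124) = (183, 372).
Step 4: Order so x ≤ y and verify: 183² + 372² = 33489 + 138384 = 171873 = n. ✓

n = 171873 = 183² + 372² (one valid representation with x ≤ y).


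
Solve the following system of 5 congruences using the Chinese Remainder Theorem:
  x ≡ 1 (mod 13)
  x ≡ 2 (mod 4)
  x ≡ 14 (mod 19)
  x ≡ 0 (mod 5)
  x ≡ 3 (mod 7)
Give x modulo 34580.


Product of moduli M = 13 · 4 · 19 · 5 · 7 = 34580.
Merge one congruence at a time:
  Start: x ≡ 1 (mod 13).
  Combine with x ≡ 2 (mod 4); new modulus lcm = 52.
    Write x = 1 + 13·t and substitute into x ≡ 2 (mod 4): 13·t ≡ 2 − 1 = 1 (mod 4).
    Reduce coefficients mod 4: 1·t ≡ 1 (mod 4).
    So t ≡ 1 (mod 4).
    Then x = 1 + 13·1 = 14, valid modulo lcm(13, 4) = 52: x ≡ 14 (mod 52).
  Combine with x ≡ 14 (mod 19); new modulus lcm = 988.
    Write x = 14 + 52·t and substitute into x ≡ 14 (mod 19): 52·t ≡ 14 − 14 = 0 (mod 19).
    Reduce coefficients mod 19: 14·t ≡ 0 (mod 19).
    The inverse of 14 mod 19 is 15 (since 14·15 = 210 = 11·19 + 1), so t ≡ 15·0 = 0 ≡ 0 (mod 19).
    Then x = 14 + 52·0 = 14, valid modulo lcm(52, 19) = 988: x ≡ 14 (mod 988).
  Combine with x ≡ 0 (mod 5); new modulus lcm = 4940.
    Write x = 14 + 988·t and substitute into x ≡ 0 (mod 5): 988·t ≡ 0 − 14 = -14 (mod 5).
    Reduce coefficients mod 5: 3·t ≡ 1 (mod 5).
    The inverse of 3 mod 5 is 2 (since 3·2 = 6 = 1·5 + 1), so t ≡ 2·1 = 2 ≡ 2 (mod 5).
    Then x = 14 + 988·2 = 1990, valid modulo lcm(988, 5) = 4940: x ≡ 1990 (mod 4940).
  Combine with x ≡ 3 (mod 7); new modulus lcm = 34580.
    Write x = 1990 + 4940·t and substitute into x ≡ 3 (mod 7): 4940·t ≡ 3 − 1990 = -1987 (mod 7).
    Reduce coefficients mod 7: 5·t ≡ 1 (mod 7).
    The inverse of 5 mod 7 is 3 (since 5·3 = 15 = 2·7 + 1), so t ≡ 3·1 = 3 ≡ 3 (mod 7).
    Then x = 1990 + 4940·3 = 16810, valid modulo lcm(4940, 7) = 34580: x ≡ 16810 (mod 34580).
Verify against each original: 16810 mod 13 = 1, 16810 mod 4 = 2, 16810 mod 19 = 14, 16810 mod 5 = 0, 16810 mod 7 = 3.

x ≡ 16810 (mod 34580).


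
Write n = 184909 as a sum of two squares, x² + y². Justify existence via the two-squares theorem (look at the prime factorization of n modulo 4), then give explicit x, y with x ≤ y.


Step 1: Factor n = 184909 = 17 · 73 · 149.
Step 2: Check the mod-4 condition on each prime factor: 17 ≡ 1 (mod 4), exponent 1; 73 ≡ 1 (mod 4), exponent 1; 149 ≡ 1 (mod 4), exponent 1.
All primes ≡ 3 (mod 4) appear to even exponent (or don't appear), so by the two-squares theorem n IS expressible as a sum of two squares.
Step 3: Build a representation. Here n = 17 · 73 · 149 is a product of primes ≡ 1 (mod 4). Each prime p ≡ 1 (mod 4) is itself a sum of two squares; find a² by testing p − a² for a perfect square:
  17: 17 − 1² = 16 = 4² ⇒ 17 = 1² + 4².
  73: 73 − 1² = 72, 73 − 2² = 69, 73 − 3² = 64 = 8² ⇒ 73 = 3² + 8².
  149: 149 − 1² = 148, 149 − 2² = 145, 149 − 3² = 140, 149 − 4² = 133, 149 − 5² = 124, 149 − 6² = 113, 149 − 7² = 100 = 10² ⇒ 149 = 7² + 10².
  Combine using the Brahmagupta–Fibonacci identity (a² + b²)(c² + d²) = (ac − bd)² + (ad + bc)² = (ac + bd)² + (ad − bc)²:
  17 · 73 = 1241: from (1² + 4²)(3² + 8²), take (1·3 − 4·8, 1·8 + 4·3) = (3 − 32, 8 + 12) = (-29, 20); dropping signs (only squares matter) gives (29, 20); check 29² + 20² = 841 + 400 = 1241 ✓.
  1241 · 149 = 184909: from (29² + 20²)(7² + 10²), take (29·7 − 20·10, 29·10 + 20·7) = (203 − 200, 290 + 140) = (3, 430); check 3² + 430² = 9 + 184900 = 184909 ✓.
Step 4: Order so x ≤ y and verify: 3² + 430² = 9 + 184900 = 184909 = n. ✓

n = 184909 = 3² + 430² (one valid representation with x ≤ y).


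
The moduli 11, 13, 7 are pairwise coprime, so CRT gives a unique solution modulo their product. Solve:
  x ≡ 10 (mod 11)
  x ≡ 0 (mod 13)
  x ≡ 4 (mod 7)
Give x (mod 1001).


Moduli 11, 13, 7 are pairwise coprime; by CRT there is a unique solution modulo M = 11 · 13 · 7 = 1001.
Solve pairwise, accumulating the modulus:
  Start with x ≡ 10 (mod 11).
  Combine with x ≡ 0 (mod 13): since gcd(11, 13) = 1, we get a unique residue mod 143.
    Write x = 10 + 11·t and substitute into x ≡ 0 (mod 13): 11·t ≡ 0 − 10 = -10 (mod 13).
    Reduce coefficients mod 13: 11·t ≡ 3 (mod 13).
    The inverse of 11 mod 13 is 6 (since 11·6 = 66 = 5·13 + 1), so t ≡ 6·3 = 18 ≡ 5 (mod 13).
    Then x = 10 + 11·5 = 65, valid modulo lcm(11, 13) = 143: x ≡ 65 (mod 143).
  Combine with x ≡ 4 (mod 7): since gcd(143, 7) = 1, we get a unique residue mod 1001.
    Write x = 65 + 143·t and substitute into x ≡ 4 (mod 7): 143·t ≡ 4 − 65 = -61 (mod 7).
    Reduce coefficients mod 7: 3·t ≡ 2 (mod 7).
    The inverse of 3 mod 7 is 5 (since 3·5 = 15 = 2·7 + 1), so t ≡ 5·2 = 10 ≡ 3 (mod 7).
    Then x = 65 + 143·3 = 494, valid modulo lcm(143, 7) = 1001: x ≡ 494 (mod 1001).
Verify: 494 mod 11 = 10 ✓, 494 mod 13 = 0 ✓, 494 mod 7 = 4 ✓.

x ≡ 494 (mod 1001).


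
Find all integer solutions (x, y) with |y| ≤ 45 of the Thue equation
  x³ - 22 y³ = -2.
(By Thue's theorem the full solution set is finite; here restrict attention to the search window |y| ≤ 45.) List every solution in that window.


The equation is x³ - 22y³ = -2. For fixed y, x³ = 22·y³ − 2, so a solution requires the RHS to be a perfect cube.
Strategy: iterate y from -45 to 45, compute RHS = 22·y³ − 2, and check whether it is a (positive or negative) perfect cube.
Check small values of y:
  y = 0: RHS = -2 is not a perfect cube.
  y = 1: RHS = 20 is not a perfect cube.
  y = -1: RHS = -24 is not a perfect cube.
  y = 2: RHS = 174 is not a perfect cube.
  y = -2: RHS = -178 is not a perfect cube.
  y = 3: RHS = 592 is not a perfect cube.
  y = -3: RHS = -596 is not a perfect cube.
Continuing the search up to |y| = 45 finds no solutions either.
No (x, y) in the scanned range satisfies the equation.

No integer solutions with |y| ≤ 45.


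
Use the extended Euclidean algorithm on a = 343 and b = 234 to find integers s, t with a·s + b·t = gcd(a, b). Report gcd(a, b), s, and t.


Euclidean algorithm on (343, 234) — divide until remainder is 0:
  343 = 1 · 234 + 109
  234 = 2 · 109 + 16
  109 = 6 · 16 + 13
  16 = 1 · 13 + 3
  13 = 4 · 3 + 1
  3 = 3 · 1 + 0
gcd(343, 234) = 1.
Track Bezout coefficients alongside the remainders: start with r₀ = 343 = a·1 + b·0 (s = 1, t = 0) and r₁ = 234 = a·0 + b·1 (s = 0, t = 1); each new remainder r_{k+1} = r_{k-1} − q_k·r_k inherits s_{k+1} = s_{k-1} − q_k·s_k, t_{k+1} = t_{k-1} − q_k·t_k, so r_k = a·s_k + b·t_k at every step:
  q = 1: r = 109, s = 1 − 1·0 = 1, t = 0 − 1·1 = -1  (check: 343·1 + 234·(-1) = 109)
  q = 2: r = 16, s = 0 − 2·1 = -2, t = 1 − 2·(-1) = 3  (check: 343·(-2) + 234·3 = 16)
  q = 6: r = 13, s = 1 − 6·(-2) = 13, t = -1 − 6·3 = -19  (check: 343·13 + 234·(-19) = 13)
  q = 1: r = 3, s = -2 − 1·13 = -15, t = 3 − 1·(-19) = 22  (check: 343·(-15) + 234·22 = 3)
  q = 4: r = 1, s = 13 − 4·(-15) = 73, t = -19 − 4·22 = -107  (check: 343·73 + 234·(-107) = 1)
The row with r = 1 (the gcd) gives the Bezout coefficients s = 73, t = -107.
Result: 343 · (73) + 234 · (-107) = 1.

gcd(343, 234) = 1; s = 73, t = -107 (check: 343·73 + 234·(-107) = 1).


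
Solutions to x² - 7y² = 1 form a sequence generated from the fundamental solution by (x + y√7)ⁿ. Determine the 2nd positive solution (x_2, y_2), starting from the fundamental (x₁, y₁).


Step 1: Find the fundamental solution (x₁, y₁) of x² - 7y² = 1.
  Expand √7 as a continued fraction. a₀ = ⌊√7⌋ = 2; iterate m_{k+1} = d_k·a_k − m_k, d_{k+1} = (7 − m_{k+1}²)/d_k, a_{k+1} = ⌊(a₀ + m_{k+1})/d_{k+1}⌋ (starting m₀ = 0, d₀ = 1), with convergents p_k = a_k·p_{k-1} + p_{k-2}, q_k = a_k·q_{k-1} + q_{k-2} (p₋₁ = 1, q₋₁ = 0):
  k = 0: a₀ = 2; p₀/q₀ = 2/1; p₀² − 7·q₀² = 4 − 7 = -3.
  k = 1: m = 2, d = 3, a = ⌊(2 + 2)/3⌋ = 1; p/q = (1·2 + 1)/(1·1 + 0) = 3/1; p² − 7·q² = 9 − 7 = 2.
  k = 2: m = 1, d = 2, a = ⌊(2 + 1)/2⌋ = 1; p/q = (1·3 + 2)/(1·1 + 1) = 5/2; p² − 7·q² = 25 − 28 = -3.
  k = 3: m = 1, d = 3, a = ⌊(2 + 1)/3⌋ = 1; p/q = (1·5 + 3)/(1·2 + 1) = 8/3; p² − 7·q² = 64 − 63 = 1.
  The first convergent with p² − 7·q² = 1 gives the fundamental solution (x₁, y₁) = (8, 3).
Step 2: Apply the recurrence (x_{n+1}, y_{n+1}) = (x₁x_n + 7y₁y_n, x₁y_n + y₁x_n) repeatedly.
  From (x_1, y_1) = (8, 3): x_2 = 8·8 + 7·3·3 = 127; y_2 = 8·3 + 3·8 = 48.
Step 3: Verify x_2² - 7·y_2² = 16129 - 16128 = 1 (should be 1). ✓

(x_1, y_1) = (8, 3); (x_2, y_2) = (127, 48).


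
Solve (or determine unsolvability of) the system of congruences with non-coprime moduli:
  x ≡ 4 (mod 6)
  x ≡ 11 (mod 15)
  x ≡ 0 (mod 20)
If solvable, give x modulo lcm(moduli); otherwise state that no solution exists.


Moduli 6, 15, 20 are not pairwise coprime, so CRT works modulo lcm(m_i) when all pairwise compatibility conditions hold.
Pairwise compatibility: gcd(m_i, m_j) must divide a_i - a_j for every pair.
Merge one congruence at a time:
  Start: x ≡ 4 (mod 6).
  Combine with x ≡ 11 (mod 15): gcd(6, 15) = 3, and 11 - 4 = 7 is NOT divisible by 3.
    ⇒ system is inconsistent (no integer solution).

No solution (the system is inconsistent).


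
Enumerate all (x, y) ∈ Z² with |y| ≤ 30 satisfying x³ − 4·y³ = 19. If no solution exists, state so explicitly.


The equation is x³ - 4y³ = 19. For fixed y, x³ = 4·y³ + 19, so a solution requires the RHS to be a perfect cube.
Strategy: iterate y from -30 to 30, compute RHS = 4·y³ + 19, and check whether it is a (positive or negative) perfect cube.
Check small values of y:
  y = 0: RHS = 19 is not a perfect cube.
  y = 1: RHS = 23 is not a perfect cube.
  y = -1: RHS = 15 is not a perfect cube.
  y = 2: RHS = 51 is not a perfect cube.
  y = -2: RHS = -13 is not a perfect cube.
  y = 3: RHS = 127 is not a perfect cube.
  y = -3: RHS = -89 is not a perfect cube.
Continuing the search up to |y| = 30 finds no solutions either.
No (x, y) in the scanned range satisfies the equation.

No integer solutions with |y| ≤ 30.


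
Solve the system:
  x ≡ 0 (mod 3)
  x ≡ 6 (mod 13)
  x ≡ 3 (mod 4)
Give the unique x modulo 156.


Moduli 3, 13, 4 are pairwise coprime; by CRT there is a unique solution modulo M = 3 · 13 · 4 = 156.
Solve pairwise, accumulating the modulus:
  Start with x ≡ 0 (mod 3).
  Combine with x ≡ 6 (mod 13): since gcd(3, 13) = 1, we get a unique residue mod 39.
    Write x = 0 + 3·t and substitute into x ≡ 6 (mod 13): 3·t ≡ 6 − 0 = 6 (mod 13).
    The inverse of 3 mod 13 is 9 (since 3·9 = 27 = 2·13 + 1), so t ≡ 9·6 = 54 ≡ 2 (mod 13).
    Then x = 0 + 3·2 = 6, valid modulo lcm(3, 13) = 39: x ≡ 6 (mod 39).
  Combine with x ≡ 3 (mod 4): since gcd(39, 4) = 1, we get a unique residue mod 156.
    Write x = 6 + 39·t and substitute into x ≡ 3 (mod 4): 39·t ≡ 3 − 6 = -3 (mod 4).
    Reduce coefficients mod 4: 3·t ≡ 1 (mod 4).
    The inverse of 3 mod 4 is 3 (since 3·3 = 9 = 2·4 + 1), so t ≡ 3·1 = 3 ≡ 3 (mod 4).
    Then x = 6 + 39·3 = 123, valid modulo lcm(39, 4) = 156: x ≡ 123 (mod 156).
Verify: 123 mod 3 = 0 ✓, 123 mod 13 = 6 ✓, 123 mod 4 = 3 ✓.

x ≡ 123 (mod 156).


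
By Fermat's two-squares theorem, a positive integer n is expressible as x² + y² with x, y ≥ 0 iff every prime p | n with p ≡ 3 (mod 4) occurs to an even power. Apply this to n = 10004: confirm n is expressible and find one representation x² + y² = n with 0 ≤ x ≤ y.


Step 1: Factor n = 10004 = 2^2 · 41 · 61.
Step 2: Check the mod-4 condition on each prime factor: 2 = 2 (special); 41 ≡ 1 (mod 4), exponent 1; 61 ≡ 1 (mod 4), exponent 1.
All primes ≡ 3 (mod 4) appear to even exponent (or don't appear), so by the two-squares theorem n IS expressible as a sum of two squares.
Step 3: Build a representation. Group n = k² · m with k = 2 and m = 41 · 61 = 2501 (a product of primes ≡ 1 (mod 4)); a representation of m scales to one of n via (k·x)² + (k·y)² = k²(x² + y²). Each prime p ≡ 1 (mod 4) is itself a sum of two squares; find a² by testing p − a² for a perfect square:
  41: 41 − 1² = 40, 41 − 2² = 37, 41 − 3² = 32, 41 − 4² = 25 = 5² ⇒ 41 = 4² + 5².
  61: 61 − 1² = 60, 61 − 2² = 57, 61 − 3² = 52, 61 − 4² = 45, 61 − 5² = 36 = 6² ⇒ 61 = 5² + 6².
  Combine using the Brahmagupta–Fibonacci identity (a² + b²)(c² + d²) = (ac − bd)² + (ad + bc)² = (ac + bd)² + (ad − bc)²:
  41 · 61 = 2501: from (4² + 5²)(5² + 6²), take (4·5 − 5·6, 4·6 + 5·5) = (20 − 30, 24 + 25) = (-10, 49); dropping signs (only squares matter) gives (10, 49); check 10² + 49² = 100 + 2401 = 2501 ✓.
  Scale by k = 2: (2·10, 2·49) = (20, 98).
Step 4: Order so x ≤ y and verify: 20² + 98² = 400 + 9604 = 10004 = n. ✓

n = 10004 = 20² + 98² (one valid representation with x ≤ y).


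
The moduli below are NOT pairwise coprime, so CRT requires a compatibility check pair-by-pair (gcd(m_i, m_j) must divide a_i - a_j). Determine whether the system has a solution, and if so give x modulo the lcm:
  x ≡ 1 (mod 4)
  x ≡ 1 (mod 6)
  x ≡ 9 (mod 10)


Moduli 4, 6, 10 are not pairwise coprime, so CRT works modulo lcm(m_i) when all pairwise compatibility conditions hold.
Pairwise compatibility: gcd(m_i, m_j) must divide a_i - a_j for every pair.
Merge one congruence at a time:
  Start: x ≡ 1 (mod 4).
  Combine with x ≡ 1 (mod 6): gcd(4, 6) = 2; 1 - 1 = 0, which IS divisible by 2, so compatible.
    Write x = 1 + 4·t and substitute into x ≡ 1 (mod 6): 4·t ≡ 1 − 1 = 0 (mod 6).
    Divide the congruence (and modulus) by g = 2: 2·t ≡ 0 (mod 3).
    The inverse of 2 mod 3 is 2 (since 2·2 = 4 = 1·3 + 1), so t ≡ 2·0 = 0 ≡ 0 (mod 3).
    Then x = 1 + 4·0 = 1, valid modulo lcm(4, 6) = 12: x ≡ 1 (mod 12).
  Combine with x ≡ 9 (mod 10): gcd(12, 10) = 2; 9 - 1 = 8, which IS divisible by 2, so compatible.
    Write x = 1 + 12·t and substitute into x ≡ 9 (mod 10): 12·t ≡ 9 − 1 = 8 (mod 10).
    Divide the congruence (and modulus) by g = 2: 6·t ≡ 4 (mod 5).
    Reduce coefficients mod 5: 1·t ≡ 4 (mod 5).
    So t ≡ 4 (mod 5).
    Then x = 1 + 12·4 = 49, valid modulo lcm(12, 10) = 60: x ≡ 49 (mod 60).
Verify: 49 mod 4 = 1, 49 mod 6 = 1, 49 mod 10 = 9.

x ≡ 49 (mod 60).


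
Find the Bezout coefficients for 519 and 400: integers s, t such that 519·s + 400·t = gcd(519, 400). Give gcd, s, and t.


Euclidean algorithm on (519, 400) — divide until remainder is 0:
  519 = 1 · 400 + 119
  400 = 3 · 119 + 43
  119 = 2 · 43 + 33
  43 = 1 · 33 + 10
  33 = 3 · 10 + 3
  10 = 3 · 3 + 1
  3 = 3 · 1 + 0
gcd(519, 400) = 1.
Track Bezout coefficients alongside the remainders: start with r₀ = 519 = a·1 + b·0 (s = 1, t = 0) and r₁ = 400 = a·0 + b·1 (s = 0, t = 1); each new remainder r_{k+1} = r_{k-1} − q_k·r_k inherits s_{k+1} = s_{k-1} − q_k·s_k, t_{k+1} = t_{k-1} − q_k·t_k, so r_k = a·s_k + b·t_k at every step:
  q = 1: r = 119, s = 1 − 1·0 = 1, t = 0 − 1·1 = -1  (check: 519·1 + 400·(-1) = 119)
  q = 3: r = 43, s = 0 − 3·1 = -3, t = 1 − 3·(-1) = 4  (check: 519·(-3) + 400·4 = 43)
  q = 2: r = 33, s = 1 − 2·(-3) = 7, t = -1 − 2·4 = -9  (check: 519·7 + 400·(-9) = 33)
  q = 1: r = 10, s = -3 − 1·7 = -10, t = 4 − 1·(-9) = 13  (check: 519·(-10) + 400·13 = 10)
  q = 3: r = 3, s = 7 − 3·(-10) = 37, t = -9 − 3·13 = -48  (check: 519·37 + 400·(-48) = 3)
  q = 3: r = 1, s = -10 − 3·37 = -121, t = 13 − 3·(-48) = 157  (check: 519·(-121) + 400·157 = 1)
The row with r = 1 (the gcd) gives the Bezout coefficients s = -121, t = 157.
Result: 519 · (-121) + 400 · (157) = 1.

gcd(519, 400) = 1; s = -121, t = 157 (check: 519·(-121) + 400·157 = 1).


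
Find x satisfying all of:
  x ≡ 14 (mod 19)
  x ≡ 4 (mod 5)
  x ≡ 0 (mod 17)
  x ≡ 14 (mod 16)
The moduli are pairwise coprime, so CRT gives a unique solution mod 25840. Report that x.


Product of moduli M = 19 · 5 · 17 · 16 = 25840.
Merge one congruence at a time:
  Start: x ≡ 14 (mod 19).
  Combine with x ≡ 4 (mod 5); new modulus lcm = 95.
    Write x = 14 + 19·t and substitute into x ≡ 4 (mod 5): 19·t ≡ 4 − 14 = -10 (mod 5).
    Reduce coefficients mod 5: 4·t ≡ 0 (mod 5).
    The inverse of 4 mod 5 is 4 (since 4·4 = 16 = 3·5 + 1), so t ≡ 4·0 = 0 ≡ 0 (mod 5).
    Then x = 14 + 19·0 = 14, valid modulo lcm(19, 5) = 95: x ≡ 14 (mod 95).
  Combine with x ≡ 0 (mod 17); new modulus lcm = 1615.
    Write x = 14 + 95·t and substitute into x ≡ 0 (mod 17): 95·t ≡ 0 − 14 = -14 (mod 17).
    Reduce coefficients mod 17: 10·t ≡ 3 (mod 17).
    The inverse of 10 mod 17 is 12 (since 10·12 = 120 = 7·17 + 1), so t ≡ 12·3 = 36 ≡ 2 (mod 17).
    Then x = 14 + 95·2 = 204, valid modulo lcm(95, 17) = 1615: x ≡ 204 (mod 1615).
  Combine with x ≡ 14 (mod 16); new modulus lcm = 25840.
    Write x = 204 + 1615·t and substitute into x ≡ 14 (mod 16): 1615·t ≡ 14 − 204 = -190 (mod 16).
    Reduce coefficients mod 16: 15·t ≡ 2 (mod 16).
    The inverse of 15 mod 16 is 15 (since 15·15 = 225 = 14·16 + 1), so t ≡ 15·2 = 30 ≡ 14 (mod 16).
    Then x = 204 + 1615·14 = 22814, valid modulo lcm(1615, 16) = 25840: x ≡ 22814 (mod 25840).
Verify against each original: 22814 mod 19 = 14, 22814 mod 5 = 4, 22814 mod 17 = 0, 22814 mod 16 = 14.

x ≡ 22814 (mod 25840).


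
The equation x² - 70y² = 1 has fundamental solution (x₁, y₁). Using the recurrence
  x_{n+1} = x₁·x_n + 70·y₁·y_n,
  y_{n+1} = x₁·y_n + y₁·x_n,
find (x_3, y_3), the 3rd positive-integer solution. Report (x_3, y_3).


Step 1: Find the fundamental solution (x₁, y₁) of x² - 70y² = 1.
  Expand √70 as a continued fraction. a₀ = ⌊√70⌋ = 8; iterate m_{k+1} = d_k·a_k − m_k, d_{k+1} = (70 − m_{k+1}²)/d_k, a_{k+1} = ⌊(a₀ + m_{k+1})/d_{k+1}⌋ (starting m₀ = 0, d₀ = 1), with convergents p_k = a_k·p_{k-1} + p_{k-2}, q_k = a_k·q_{k-1} + q_{k-2} (p₋₁ = 1, q₋₁ = 0):
  k = 0: a₀ = 8; p₀/q₀ = 8/1; p₀² − 70·q₀² = 64 − 70 = -6.
  k = 1: m = 8, d = 6, a = ⌊(8 + 8)/6⌋ = 2; p/q = (2·8 + 1)/(2·1 + 0) = 17/2; p² − 70·q² = 289 − 280 = 9.
  k = 2: m = 4, d = 9, a = ⌊(8 + 4)/9⌋ = 1; p/q = (1·17 + 8)/(1·2 + 1) = 25/3; p² − 70·q² = 625 − 630 = -5.
  k = 3: m = 5, d = 5, a = ⌊(8 + 5)/5⌋ = 2; p/q = (2·25 + 17)/(2·3 + 2) = 67/8; p² − 70·q² = 4489 − 4480 = 9.
  k = 4: m = 5, d = 9, a = ⌊(8 + 5)/9⌋ = 1; p/q = (1·67 + 25)/(1·8 + 3) = 92/11; p² − 70·q² = 8464 − 8470 = -6.
  k = 5: m = 4, d = 6, a = ⌊(8 + 4)/6⌋ = 2; p/q = (2·92 + 67)/(2·11 + 8) = 251/30; p² − 70·q² = 63001 − 63000 = 1.
  The first convergent with p² − 70·q² = 1 gives the fundamental solution (x₁, y₁) = (251, 30).
Step 2: Apply the recurrence (x_{n+1}, y_{n+1}) = (x₁x_n + 70y₁y_n, x₁y_n + y₁x_n) repeatedly.
  From (x_1, y_1) = (251, 30): x_2 = 251·251 + 70·30·30 = 126001; y_2 = 251·30 + 30·251 = 15060.
  From (x_2, y_2) = (126001, 15060): x_3 = 251·126001 + 70·30·15060 = 63252251; y_3 = 251·15060 + 30·126001 = 7560090.
Step 3: Verify x_3² - 70·y_3² = 4000847256567001 - 4000847256567000 = 1 (should be 1). ✓

(x_1, y_1) = (251, 30); (x_3, y_3) = (63252251, 7560090).


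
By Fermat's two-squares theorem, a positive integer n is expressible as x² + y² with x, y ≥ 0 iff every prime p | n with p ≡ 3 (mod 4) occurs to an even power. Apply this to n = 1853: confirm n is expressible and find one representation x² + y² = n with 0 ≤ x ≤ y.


Step 1: Factor n = 1853 = 17 · 109.
Step 2: Check the mod-4 condition on each prime factor: 17 ≡ 1 (mod 4), exponent 1; 109 ≡ 1 (mod 4), exponent 1.
All primes ≡ 3 (mod 4) appear to even exponent (or don't appear), so by the two-squares theorem n IS expressible as a sum of two squares.
Step 3: Build a representation. Here n = 17 · 109 is a product of primes ≡ 1 (mod 4). Each prime p ≡ 1 (mod 4) is itself a sum of two squares; find a² by testing p − a² for a perfect square:
  17: 17 − 1² = 16 = 4² ⇒ 17 = 1² + 4².
  109: 109 − 1² = 108, 109 − 2² = 105, 109 − 3² = 100 = 10² ⇒ 109 = 3² + 10².
  Combine using the Brahmagupta–Fibonacci identity (a² + b²)(c² + d²) = (ac − bd)² + (ad + bc)² = (ac + bd)² + (ad − bc)²:
  17 · 109 = 1853: from (1² + 4²)(3² + 10²), take (1·3 − 4·10, 1·10 + 4·3) = (3 − 40, 10 + 12) = (-37, 22); dropping signs (only squares matter) gives (37, 22); check 37² + 22² = 1369 + 484 = 1853 ✓.
Step 4: Order so x ≤ y and verify: 22² + 37² = 484 + 1369 = 1853 = n. ✓

n = 1853 = 22² + 37² (one valid representation with x ≤ y).


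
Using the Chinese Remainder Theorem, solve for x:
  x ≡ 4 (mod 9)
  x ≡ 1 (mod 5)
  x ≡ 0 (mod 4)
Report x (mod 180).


Moduli 9, 5, 4 are pairwise coprime; by CRT there is a unique solution modulo M = 9 · 5 · 4 = 180.
Solve pairwise, accumulating the modulus:
  Start with x ≡ 4 (mod 9).
  Combine with x ≡ 1 (mod 5): since gcd(9, 5) = 1, we get a unique residue mod 45.
    Write x = 4 + 9·t and substitute into x ≡ 1 (mod 5): 9·t ≡ 1 − 4 = -3 (mod 5).
    Reduce coefficients mod 5: 4·t ≡ 2 (mod 5).
    The inverse of 4 mod 5 is 4 (since 4·4 = 16 = 3·5 + 1), so t ≡ 4·2 = 8 ≡ 3 (mod 5).
    Then x = 4 + 9·3 = 31, valid modulo lcm(9, 5) = 45: x ≡ 31 (mod 45).
  Combine with x ≡ 0 (mod 4): since gcd(45, 4) = 1, we get a unique residue mod 180.
    Write x = 31 + 45·t and substitute into x ≡ 0 (mod 4): 45·t ≡ 0 − 31 = -31 (mod 4).
    Reduce coefficients mod 4: 1·t ≡ 1 (mod 4).
    So t ≡ 1 (mod 4).
    Then x = 31 + 45·1 = 76, valid modulo lcm(45, 4) = 180: x ≡ 76 (mod 180).
Verify: 76 mod 9 = 4 ✓, 76 mod 5 = 1 ✓, 76 mod 4 = 0 ✓.

x ≡ 76 (mod 180).


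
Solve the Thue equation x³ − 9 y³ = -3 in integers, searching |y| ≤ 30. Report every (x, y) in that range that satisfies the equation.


The equation is x³ - 9y³ = -3. For fixed y, x³ = 9·y³ − 3, so a solution requires the RHS to be a perfect cube.
Strategy: iterate y from -30 to 30, compute RHS = 9·y³ − 3, and check whether it is a (positive or negative) perfect cube.
Check small values of y:
  y = 0: RHS = -3 is not a perfect cube.
  y = 1: RHS = 6 is not a perfect cube.
  y = -1: RHS = -12 is not a perfect cube.
  y = 2: RHS = 69 is not a perfect cube.
  y = -2: RHS = -75 is not a perfect cube.
  y = 3: RHS = 240 is not a perfect cube.
  y = -3: RHS = -246 is not a perfect cube.
Continuing the search up to |y| = 30 finds no solutions either.
No (x, y) in the scanned range satisfies the equation.

No integer solutions with |y| ≤ 30.


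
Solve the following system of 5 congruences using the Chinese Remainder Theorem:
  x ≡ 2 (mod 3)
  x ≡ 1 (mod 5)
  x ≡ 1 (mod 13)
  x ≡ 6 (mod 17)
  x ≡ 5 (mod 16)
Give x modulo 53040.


Product of moduli M = 3 · 5 · 13 · 17 · 16 = 53040.
Merge one congruence at a time:
  Start: x ≡ 2 (mod 3).
  Combine with x ≡ 1 (mod 5); new modulus lcm = 15.
    Write x = 2 + 3·t and substitute into x ≡ 1 (mod 5): 3·t ≡ 1 − 2 = -1 (mod 5).
    Reduce coefficients mod 5: 3·t ≡ 4 (mod 5).
    The inverse of 3 mod 5 is 2 (since 3·2 = 6 = 1·5 + 1), so t ≡ 2·4 = 8 ≡ 3 (mod 5).
    Then x = 2 + 3·3 = 11, valid modulo lcm(3, 5) = 15: x ≡ 11 (mod 15).
  Combine with x ≡ 1 (mod 13); new modulus lcm = 195.
    Write x = 11 + 15·t and substitute into x ≡ 1 (mod 13): 15·t ≡ 1 − 11 = -10 (mod 13).
    Reduce coefficients mod 13: 2·t ≡ 3 (mod 13).
    The inverse of 2 mod 13 is 7 (since 2·7 = 14 = 1·13 + 1), so t ≡ 7·3 = 21 ≡ 8 (mod 13).
    Then x = 11 + 15·8 = 131, valid modulo lcm(15, 13) = 195: x ≡ 131 (mod 195).
  Combine with x ≡ 6 (mod 17); new modulus lcm = 3315.
    Write x = 131 + 195·t and substitute into x ≡ 6 (mod 17): 195·t ≡ 6 − 131 = -125 (mod 17).
    Reduce coefficients mod 17: 8·t ≡ 11 (mod 17).
    The inverse of 8 mod 17 is 15 (since 8·15 = 120 = 7·17 + 1), so t ≡ 15·11 = 165 ≡ 12 (mod 17).
    Then x = 131 + 195·12 = 2471, valid modulo lcm(195, 17) = 3315: x ≡ 2471 (mod 3315).
  Combine with x ≡ 5 (mod 16); new modulus lcm = 53040.
    Write x = 2471 + 3315·t and substitute into x ≡ 5 (mod 16): 3315·t ≡ 5 − 2471 = -2466 (mod 16).
    Reduce coefficients mod 16: 3·t ≡ 14 (mod 16).
    The inverse of 3 mod 16 is 11 (since 3·11 = 33 = 2·16 + 1), so t ≡ 11·14 = 154 ≡ 10 (mod 16).
    Then x = 2471 + 3315·10 = 35621, valid modulo lcm(3315, 16) = 53040: x ≡ 35621 (mod 53040).
Verify against each original: 35621 mod 3 = 2, 35621 mod 5 = 1, 35621 mod 13 = 1, 35621 mod 17 = 6, 35621 mod 16 = 5.

x ≡ 35621 (mod 53040).


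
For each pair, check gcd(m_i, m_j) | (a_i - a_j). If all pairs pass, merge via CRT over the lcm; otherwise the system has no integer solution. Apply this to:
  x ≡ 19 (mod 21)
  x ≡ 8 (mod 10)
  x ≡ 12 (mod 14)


Moduli 21, 10, 14 are not pairwise coprime, so CRT works modulo lcm(m_i) when all pairwise compatibility conditions hold.
Pairwise compatibility: gcd(m_i, m_j) must divide a_i - a_j for every pair.
Merge one congruence at a time:
  Start: x ≡ 19 (mod 21).
  Combine with x ≡ 8 (mod 10): gcd(21, 10) = 1; 8 - 19 = -11, which IS divisible by 1, so compatible.
    Write x = 19 + 21·t and substitute into x ≡ 8 (mod 10): 21·t ≡ 8 − 19 = -11 (mod 10).
    Reduce coefficients mod 10: 1·t ≡ 9 (mod 10).
    So t ≡ 9 (mod 10).
    Then x = 19 + 21·9 = 208, valid modulo lcm(21, 10) = 210: x ≡ 208 (mod 210).
  Combine with x ≡ 12 (mod 14): gcd(210, 14) = 14; 12 - 208 = -196, which IS divisible by 14, so compatible.
    Write x = 208 + 210·t and substitute into x ≡ 12 (mod 14): 210·t ≡ 12 − 208 = -196 (mod 14).
    Divide the congruence (and modulus) by g = 14: 15·t ≡ -14 (mod 1).
    Modulo 1 every t works; take t = 0.
    Then x = 208 + 210·0 = 208, valid modulo lcm(210, 14) = 210: x ≡ 208 (mod 210).
Verify: 208 mod 21 = 19, 208 mod 10 = 8, 208 mod 14 = 12.

x ≡ 208 (mod 210).


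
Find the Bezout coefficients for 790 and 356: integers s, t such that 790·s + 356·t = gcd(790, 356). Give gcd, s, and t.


Euclidean algorithm on (790, 356) — divide until remainder is 0:
  790 = 2 · 356 + 78
  356 = 4 · 78 + 44
  78 = 1 · 44 + 34
  44 = 1 · 34 + 10
  34 = 3 · 10 + 4
  10 = 2 · 4 + 2
  4 = 2 · 2 + 0
gcd(790, 356) = 2.
Track Bezout coefficients alongside the remainders: start with r₀ = 790 = a·1 + b·0 (s = 1, t = 0) and r₁ = 356 = a·0 + b·1 (s = 0, t = 1); each new remainder r_{k+1} = r_{k-1} − q_k·r_k inherits s_{k+1} = s_{k-1} − q_k·s_k, t_{k+1} = t_{k-1} − q_k·t_k, so r_k = a·s_k + b·t_k at every step:
  q = 2: r = 78, s = 1 − 2·0 = 1, t = 0 − 2·1 = -2  (check: 790·1 + 356·(-2) = 78)
  q = 4: r = 44, s = 0 − 4·1 = -4, t = 1 − 4·(-2) = 9  (check: 790·(-4) + 356·9 = 44)
  q = 1: r = 34, s = 1 − 1·(-4) = 5, t = -2 − 1·9 = -11  (check: 790·5 + 356·(-11) = 34)
  q = 1: r = 10, s = -4 − 1·5 = -9, t = 9 − 1·(-11) = 20  (check: 790·(-9) + 356·20 = 10)
  q = 3: r = 4, s = 5 − 3·(-9) = 32, t = -11 − 3·20 = -71  (check: 790·32 + 356·(-71) = 4)
  q = 2: r = 2, s = -9 − 2·32 = -73, t = 20 − 2·(-71) = 162  (check: 790·(-73) + 356·162 = 2)
The row with r = 2 (the gcd) gives the Bezout coefficients s = -73, t = 162.
Result: 790 · (-73) + 356 · (162) = 2.

gcd(790, 356) = 2; s = -73, t = 162 (check: 790·(-73) + 356·162 = 2).


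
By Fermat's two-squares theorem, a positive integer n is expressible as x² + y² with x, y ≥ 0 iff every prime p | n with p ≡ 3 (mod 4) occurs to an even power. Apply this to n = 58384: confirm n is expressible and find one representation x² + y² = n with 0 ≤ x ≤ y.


Step 1: Factor n = 58384 = 2^4 · 41 · 89.
Step 2: Check the mod-4 condition on each prime factor: 2 = 2 (special); 41 ≡ 1 (mod 4), exponent 1; 89 ≡ 1 (mod 4), exponent 1.
All primes ≡ 3 (mod 4) appear to even exponent (or don't appear), so by the two-squares theorem n IS expressible as a sum of two squares.
Step 3: Build a representation. Group n = k² · m with k = 4 and m = 41 · 89 = 3649 (a product of primes ≡ 1 (mod 4)); a representation of m scales to one of n via (k·x)² + (k·y)² = k²(x² + y²). Each prime p ≡ 1 (mod 4) is itself a sum of two squares; find a² by testing p − a² for a perfect square:
  41: 41 − 1² = 40, 41 − 2² = 37, 41 − 3² = 32, 41 − 4² = 25 = 5² ⇒ 41 = 4² + 5².
  89: 89 − 1² = 88, 89 − 2² = 85, 89 − 3² = 80, 89 − 4² = 73, 89 − 5² = 64 = 8² ⇒ 89 = 5² + 8².
  Combine using the Brahmagupta–Fibonacci identity (a² + b²)(c² + d²) = (ac − bd)² + (ad + bc)² = (ac + bd)² + (ad − bc)²:
  41 · 89 = 3649: from (4² + 5²)(5² + 8²), take (4·5 − 5·8, 4·8 + 5·5) = (20 − 40, 32 + 25) = (-20, 57); dropping signs (only squares matter) gives (20, 57); check 20² + 57² = 400 + 3249 = 3649 ✓.
  Scale by k = 4: (4·20, 4·57) = (80, 228).
Step 4: Order so x ≤ y and verify: 80² + 228² = 6400 + 51984 = 58384 = n. ✓

n = 58384 = 80² + 228² (one valid representation with x ≤ y).


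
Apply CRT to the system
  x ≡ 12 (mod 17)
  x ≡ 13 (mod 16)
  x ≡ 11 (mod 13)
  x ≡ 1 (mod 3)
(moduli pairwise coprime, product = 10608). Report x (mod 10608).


Product of moduli M = 17 · 16 · 13 · 3 = 10608.
Merge one congruence at a time:
  Start: x ≡ 12 (mod 17).
  Combine with x ≡ 13 (mod 16); new modulus lcm = 272.
    Write x = 12 + 17·t and substitute into x ≡ 13 (mod 16): 17·t ≡ 13 − 12 = 1 (mod 16).
    Reduce coefficients mod 16: 1·t ≡ 1 (mod 16).
    So t ≡ 1 (mod 16).
    Then x = 12 + 17·1 = 29, valid modulo lcm(17, 16) = 272: x ≡ 29 (mod 272).
  Combine with x ≡ 11 (mod 13); new modulus lcm = 3536.
    Write x = 29 + 272·t and substitute into x ≡ 11 (mod 13): 272·t ≡ 11 − 29 = -18 (mod 13).
    Reduce coefficients mod 13: 12·t ≡ 8 (mod 13).
    The inverse of 12 mod 13 is 12 (since 12·12 = 144 = 11·13 + 1), so t ≡ 12·8 = 96 ≡ 5 (mod 13).
    Then x = 29 + 272·5 = 1389, valid modulo lcm(272, 13) = 3536: x ≡ 1389 (mod 3536).
  Combine with x ≡ 1 (mod 3); new modulus lcm = 10608.
    Write x = 1389 + 3536·t and substitute into x ≡ 1 (mod 3): 3536·t ≡ 1 − 1389 = -1388 (mod 3).
    Reduce coefficients mod 3: 2·t ≡ 1 (mod 3).
    The inverse of 2 mod 3 is 2 (since 2·2 = 4 = 1·3 + 1), so t ≡ 2·1 = 2 ≡ 2 (mod 3).
    Then x = 1389 + 3536·2 = 8461, valid modulo lcm(3536, 3) = 10608: x ≡ 8461 (mod 10608).
Verify against each original: 8461 mod 17 = 12, 8461 mod 16 = 13, 8461 mod 13 = 11, 8461 mod 3 = 1.

x ≡ 8461 (mod 10608).
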